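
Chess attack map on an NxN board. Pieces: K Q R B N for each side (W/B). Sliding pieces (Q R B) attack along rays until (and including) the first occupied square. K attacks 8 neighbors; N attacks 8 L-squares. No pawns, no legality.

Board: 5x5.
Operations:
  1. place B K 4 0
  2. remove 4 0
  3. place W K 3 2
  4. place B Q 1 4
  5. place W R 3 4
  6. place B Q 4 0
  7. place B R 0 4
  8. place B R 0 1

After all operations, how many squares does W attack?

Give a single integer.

Answer: 12

Derivation:
Op 1: place BK@(4,0)
Op 2: remove (4,0)
Op 3: place WK@(3,2)
Op 4: place BQ@(1,4)
Op 5: place WR@(3,4)
Op 6: place BQ@(4,0)
Op 7: place BR@(0,4)
Op 8: place BR@(0,1)
Per-piece attacks for W:
  WK@(3,2): attacks (3,3) (3,1) (4,2) (2,2) (4,3) (4,1) (2,3) (2,1)
  WR@(3,4): attacks (3,3) (3,2) (4,4) (2,4) (1,4) [ray(0,-1) blocked at (3,2); ray(-1,0) blocked at (1,4)]
Union (12 distinct): (1,4) (2,1) (2,2) (2,3) (2,4) (3,1) (3,2) (3,3) (4,1) (4,2) (4,3) (4,4)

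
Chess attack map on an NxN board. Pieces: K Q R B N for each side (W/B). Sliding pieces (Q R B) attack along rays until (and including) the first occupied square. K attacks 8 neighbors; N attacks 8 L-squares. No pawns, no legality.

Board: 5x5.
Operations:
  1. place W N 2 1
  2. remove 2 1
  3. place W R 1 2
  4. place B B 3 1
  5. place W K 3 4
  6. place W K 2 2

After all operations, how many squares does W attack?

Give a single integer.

Answer: 15

Derivation:
Op 1: place WN@(2,1)
Op 2: remove (2,1)
Op 3: place WR@(1,2)
Op 4: place BB@(3,1)
Op 5: place WK@(3,4)
Op 6: place WK@(2,2)
Per-piece attacks for W:
  WR@(1,2): attacks (1,3) (1,4) (1,1) (1,0) (2,2) (0,2) [ray(1,0) blocked at (2,2)]
  WK@(2,2): attacks (2,3) (2,1) (3,2) (1,2) (3,3) (3,1) (1,3) (1,1)
  WK@(3,4): attacks (3,3) (4,4) (2,4) (4,3) (2,3)
Union (15 distinct): (0,2) (1,0) (1,1) (1,2) (1,3) (1,4) (2,1) (2,2) (2,3) (2,4) (3,1) (3,2) (3,3) (4,3) (4,4)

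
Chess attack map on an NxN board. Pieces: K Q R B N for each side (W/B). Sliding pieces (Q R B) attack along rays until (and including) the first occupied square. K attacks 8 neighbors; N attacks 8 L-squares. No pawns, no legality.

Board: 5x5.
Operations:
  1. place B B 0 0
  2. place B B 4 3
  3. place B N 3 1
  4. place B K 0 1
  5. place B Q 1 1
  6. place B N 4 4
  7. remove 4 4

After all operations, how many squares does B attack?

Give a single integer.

Op 1: place BB@(0,0)
Op 2: place BB@(4,3)
Op 3: place BN@(3,1)
Op 4: place BK@(0,1)
Op 5: place BQ@(1,1)
Op 6: place BN@(4,4)
Op 7: remove (4,4)
Per-piece attacks for B:
  BB@(0,0): attacks (1,1) [ray(1,1) blocked at (1,1)]
  BK@(0,1): attacks (0,2) (0,0) (1,1) (1,2) (1,0)
  BQ@(1,1): attacks (1,2) (1,3) (1,4) (1,0) (2,1) (3,1) (0,1) (2,2) (3,3) (4,4) (2,0) (0,2) (0,0) [ray(1,0) blocked at (3,1); ray(-1,0) blocked at (0,1); ray(-1,-1) blocked at (0,0)]
  BN@(3,1): attacks (4,3) (2,3) (1,2) (1,0)
  BB@(4,3): attacks (3,4) (3,2) (2,1) (1,0)
Union (18 distinct): (0,0) (0,1) (0,2) (1,0) (1,1) (1,2) (1,3) (1,4) (2,0) (2,1) (2,2) (2,3) (3,1) (3,2) (3,3) (3,4) (4,3) (4,4)

Answer: 18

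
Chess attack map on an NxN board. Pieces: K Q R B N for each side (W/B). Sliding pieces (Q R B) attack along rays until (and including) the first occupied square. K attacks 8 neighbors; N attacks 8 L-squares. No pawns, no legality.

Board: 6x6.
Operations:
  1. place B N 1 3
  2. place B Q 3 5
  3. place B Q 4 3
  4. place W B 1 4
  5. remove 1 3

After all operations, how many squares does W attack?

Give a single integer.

Op 1: place BN@(1,3)
Op 2: place BQ@(3,5)
Op 3: place BQ@(4,3)
Op 4: place WB@(1,4)
Op 5: remove (1,3)
Per-piece attacks for W:
  WB@(1,4): attacks (2,5) (2,3) (3,2) (4,1) (5,0) (0,5) (0,3)
Union (7 distinct): (0,3) (0,5) (2,3) (2,5) (3,2) (4,1) (5,0)

Answer: 7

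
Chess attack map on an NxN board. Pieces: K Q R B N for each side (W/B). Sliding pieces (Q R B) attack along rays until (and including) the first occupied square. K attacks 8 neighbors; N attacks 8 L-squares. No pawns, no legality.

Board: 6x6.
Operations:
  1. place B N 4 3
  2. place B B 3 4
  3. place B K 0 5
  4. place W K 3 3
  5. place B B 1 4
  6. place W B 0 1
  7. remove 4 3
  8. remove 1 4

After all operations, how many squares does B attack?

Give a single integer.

Answer: 10

Derivation:
Op 1: place BN@(4,3)
Op 2: place BB@(3,4)
Op 3: place BK@(0,5)
Op 4: place WK@(3,3)
Op 5: place BB@(1,4)
Op 6: place WB@(0,1)
Op 7: remove (4,3)
Op 8: remove (1,4)
Per-piece attacks for B:
  BK@(0,5): attacks (0,4) (1,5) (1,4)
  BB@(3,4): attacks (4,5) (4,3) (5,2) (2,5) (2,3) (1,2) (0,1) [ray(-1,-1) blocked at (0,1)]
Union (10 distinct): (0,1) (0,4) (1,2) (1,4) (1,5) (2,3) (2,5) (4,3) (4,5) (5,2)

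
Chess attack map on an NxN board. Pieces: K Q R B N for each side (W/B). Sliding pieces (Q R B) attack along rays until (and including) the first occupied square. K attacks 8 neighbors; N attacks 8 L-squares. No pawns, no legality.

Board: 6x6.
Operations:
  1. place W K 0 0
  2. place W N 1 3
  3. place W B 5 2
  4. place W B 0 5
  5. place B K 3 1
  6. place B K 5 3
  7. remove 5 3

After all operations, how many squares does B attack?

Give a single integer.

Answer: 8

Derivation:
Op 1: place WK@(0,0)
Op 2: place WN@(1,3)
Op 3: place WB@(5,2)
Op 4: place WB@(0,5)
Op 5: place BK@(3,1)
Op 6: place BK@(5,3)
Op 7: remove (5,3)
Per-piece attacks for B:
  BK@(3,1): attacks (3,2) (3,0) (4,1) (2,1) (4,2) (4,0) (2,2) (2,0)
Union (8 distinct): (2,0) (2,1) (2,2) (3,0) (3,2) (4,0) (4,1) (4,2)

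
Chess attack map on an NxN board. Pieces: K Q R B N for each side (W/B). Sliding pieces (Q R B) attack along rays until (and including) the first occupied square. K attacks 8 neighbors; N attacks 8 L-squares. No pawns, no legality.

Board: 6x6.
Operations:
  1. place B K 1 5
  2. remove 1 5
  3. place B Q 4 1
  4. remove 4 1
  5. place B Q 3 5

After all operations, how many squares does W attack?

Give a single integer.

Op 1: place BK@(1,5)
Op 2: remove (1,5)
Op 3: place BQ@(4,1)
Op 4: remove (4,1)
Op 5: place BQ@(3,5)
Per-piece attacks for W:
Union (0 distinct): (none)

Answer: 0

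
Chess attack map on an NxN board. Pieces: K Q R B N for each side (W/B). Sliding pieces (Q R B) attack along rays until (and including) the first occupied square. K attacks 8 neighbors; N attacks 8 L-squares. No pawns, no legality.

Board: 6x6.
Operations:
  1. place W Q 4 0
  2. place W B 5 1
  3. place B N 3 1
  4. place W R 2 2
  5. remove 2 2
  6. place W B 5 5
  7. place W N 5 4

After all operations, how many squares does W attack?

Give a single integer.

Answer: 19

Derivation:
Op 1: place WQ@(4,0)
Op 2: place WB@(5,1)
Op 3: place BN@(3,1)
Op 4: place WR@(2,2)
Op 5: remove (2,2)
Op 6: place WB@(5,5)
Op 7: place WN@(5,4)
Per-piece attacks for W:
  WQ@(4,0): attacks (4,1) (4,2) (4,3) (4,4) (4,5) (5,0) (3,0) (2,0) (1,0) (0,0) (5,1) (3,1) [ray(1,1) blocked at (5,1); ray(-1,1) blocked at (3,1)]
  WB@(5,1): attacks (4,2) (3,3) (2,4) (1,5) (4,0) [ray(-1,-1) blocked at (4,0)]
  WN@(5,4): attacks (3,5) (4,2) (3,3)
  WB@(5,5): attacks (4,4) (3,3) (2,2) (1,1) (0,0)
Union (19 distinct): (0,0) (1,0) (1,1) (1,5) (2,0) (2,2) (2,4) (3,0) (3,1) (3,3) (3,5) (4,0) (4,1) (4,2) (4,3) (4,4) (4,5) (5,0) (5,1)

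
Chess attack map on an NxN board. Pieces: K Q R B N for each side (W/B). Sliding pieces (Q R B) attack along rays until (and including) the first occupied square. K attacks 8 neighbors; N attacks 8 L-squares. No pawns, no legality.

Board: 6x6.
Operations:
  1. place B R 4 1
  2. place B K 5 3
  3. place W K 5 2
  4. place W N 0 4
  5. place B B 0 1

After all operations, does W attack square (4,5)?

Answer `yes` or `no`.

Op 1: place BR@(4,1)
Op 2: place BK@(5,3)
Op 3: place WK@(5,2)
Op 4: place WN@(0,4)
Op 5: place BB@(0,1)
Per-piece attacks for W:
  WN@(0,4): attacks (2,5) (1,2) (2,3)
  WK@(5,2): attacks (5,3) (5,1) (4,2) (4,3) (4,1)
W attacks (4,5): no

Answer: no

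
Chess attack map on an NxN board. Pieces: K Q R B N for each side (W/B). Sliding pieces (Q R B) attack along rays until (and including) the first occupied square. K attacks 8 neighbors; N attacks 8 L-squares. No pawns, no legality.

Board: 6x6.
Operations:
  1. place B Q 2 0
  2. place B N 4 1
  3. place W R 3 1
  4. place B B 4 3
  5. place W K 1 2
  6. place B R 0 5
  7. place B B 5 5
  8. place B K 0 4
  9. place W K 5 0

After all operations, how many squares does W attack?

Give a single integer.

Answer: 16

Derivation:
Op 1: place BQ@(2,0)
Op 2: place BN@(4,1)
Op 3: place WR@(3,1)
Op 4: place BB@(4,3)
Op 5: place WK@(1,2)
Op 6: place BR@(0,5)
Op 7: place BB@(5,5)
Op 8: place BK@(0,4)
Op 9: place WK@(5,0)
Per-piece attacks for W:
  WK@(1,2): attacks (1,3) (1,1) (2,2) (0,2) (2,3) (2,1) (0,3) (0,1)
  WR@(3,1): attacks (3,2) (3,3) (3,4) (3,5) (3,0) (4,1) (2,1) (1,1) (0,1) [ray(1,0) blocked at (4,1)]
  WK@(5,0): attacks (5,1) (4,0) (4,1)
Union (16 distinct): (0,1) (0,2) (0,3) (1,1) (1,3) (2,1) (2,2) (2,3) (3,0) (3,2) (3,3) (3,4) (3,5) (4,0) (4,1) (5,1)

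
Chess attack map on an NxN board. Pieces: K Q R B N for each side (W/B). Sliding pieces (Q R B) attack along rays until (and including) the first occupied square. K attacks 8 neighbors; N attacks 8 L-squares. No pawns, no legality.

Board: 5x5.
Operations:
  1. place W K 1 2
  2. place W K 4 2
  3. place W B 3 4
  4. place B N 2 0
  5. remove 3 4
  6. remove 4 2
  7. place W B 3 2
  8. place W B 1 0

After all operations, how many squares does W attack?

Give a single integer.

Answer: 13

Derivation:
Op 1: place WK@(1,2)
Op 2: place WK@(4,2)
Op 3: place WB@(3,4)
Op 4: place BN@(2,0)
Op 5: remove (3,4)
Op 6: remove (4,2)
Op 7: place WB@(3,2)
Op 8: place WB@(1,0)
Per-piece attacks for W:
  WB@(1,0): attacks (2,1) (3,2) (0,1) [ray(1,1) blocked at (3,2)]
  WK@(1,2): attacks (1,3) (1,1) (2,2) (0,2) (2,3) (2,1) (0,3) (0,1)
  WB@(3,2): attacks (4,3) (4,1) (2,3) (1,4) (2,1) (1,0) [ray(-1,-1) blocked at (1,0)]
Union (13 distinct): (0,1) (0,2) (0,3) (1,0) (1,1) (1,3) (1,4) (2,1) (2,2) (2,3) (3,2) (4,1) (4,3)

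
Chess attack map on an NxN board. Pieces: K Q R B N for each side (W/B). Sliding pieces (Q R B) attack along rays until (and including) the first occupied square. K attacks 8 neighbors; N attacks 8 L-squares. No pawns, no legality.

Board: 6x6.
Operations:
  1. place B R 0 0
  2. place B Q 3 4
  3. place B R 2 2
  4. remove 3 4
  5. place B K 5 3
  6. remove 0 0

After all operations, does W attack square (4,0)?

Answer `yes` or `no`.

Answer: no

Derivation:
Op 1: place BR@(0,0)
Op 2: place BQ@(3,4)
Op 3: place BR@(2,2)
Op 4: remove (3,4)
Op 5: place BK@(5,3)
Op 6: remove (0,0)
Per-piece attacks for W:
W attacks (4,0): no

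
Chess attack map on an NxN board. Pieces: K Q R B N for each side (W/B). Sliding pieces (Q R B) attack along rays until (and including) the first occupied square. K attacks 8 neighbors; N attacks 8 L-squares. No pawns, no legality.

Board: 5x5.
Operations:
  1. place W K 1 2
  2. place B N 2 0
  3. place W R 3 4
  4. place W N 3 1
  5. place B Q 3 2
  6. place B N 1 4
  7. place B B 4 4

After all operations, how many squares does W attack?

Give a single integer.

Answer: 16

Derivation:
Op 1: place WK@(1,2)
Op 2: place BN@(2,0)
Op 3: place WR@(3,4)
Op 4: place WN@(3,1)
Op 5: place BQ@(3,2)
Op 6: place BN@(1,4)
Op 7: place BB@(4,4)
Per-piece attacks for W:
  WK@(1,2): attacks (1,3) (1,1) (2,2) (0,2) (2,3) (2,1) (0,3) (0,1)
  WN@(3,1): attacks (4,3) (2,3) (1,2) (1,0)
  WR@(3,4): attacks (3,3) (3,2) (4,4) (2,4) (1,4) [ray(0,-1) blocked at (3,2); ray(1,0) blocked at (4,4); ray(-1,0) blocked at (1,4)]
Union (16 distinct): (0,1) (0,2) (0,3) (1,0) (1,1) (1,2) (1,3) (1,4) (2,1) (2,2) (2,3) (2,4) (3,2) (3,3) (4,3) (4,4)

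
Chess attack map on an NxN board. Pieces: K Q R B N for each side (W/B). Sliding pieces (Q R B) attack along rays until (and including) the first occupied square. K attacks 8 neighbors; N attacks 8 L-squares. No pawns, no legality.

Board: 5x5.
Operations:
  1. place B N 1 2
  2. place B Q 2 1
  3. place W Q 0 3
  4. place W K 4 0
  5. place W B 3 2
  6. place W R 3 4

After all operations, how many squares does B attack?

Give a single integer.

Answer: 15

Derivation:
Op 1: place BN@(1,2)
Op 2: place BQ@(2,1)
Op 3: place WQ@(0,3)
Op 4: place WK@(4,0)
Op 5: place WB@(3,2)
Op 6: place WR@(3,4)
Per-piece attacks for B:
  BN@(1,2): attacks (2,4) (3,3) (0,4) (2,0) (3,1) (0,0)
  BQ@(2,1): attacks (2,2) (2,3) (2,4) (2,0) (3,1) (4,1) (1,1) (0,1) (3,2) (3,0) (1,2) (1,0) [ray(1,1) blocked at (3,2); ray(-1,1) blocked at (1,2)]
Union (15 distinct): (0,0) (0,1) (0,4) (1,0) (1,1) (1,2) (2,0) (2,2) (2,3) (2,4) (3,0) (3,1) (3,2) (3,3) (4,1)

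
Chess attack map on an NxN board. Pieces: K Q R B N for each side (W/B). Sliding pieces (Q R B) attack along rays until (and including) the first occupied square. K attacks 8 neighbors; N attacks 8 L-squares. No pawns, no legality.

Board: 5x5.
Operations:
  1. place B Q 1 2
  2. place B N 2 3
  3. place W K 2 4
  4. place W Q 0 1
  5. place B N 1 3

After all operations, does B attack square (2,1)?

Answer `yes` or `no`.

Answer: yes

Derivation:
Op 1: place BQ@(1,2)
Op 2: place BN@(2,3)
Op 3: place WK@(2,4)
Op 4: place WQ@(0,1)
Op 5: place BN@(1,3)
Per-piece attacks for B:
  BQ@(1,2): attacks (1,3) (1,1) (1,0) (2,2) (3,2) (4,2) (0,2) (2,3) (2,1) (3,0) (0,3) (0,1) [ray(0,1) blocked at (1,3); ray(1,1) blocked at (2,3); ray(-1,-1) blocked at (0,1)]
  BN@(1,3): attacks (3,4) (2,1) (3,2) (0,1)
  BN@(2,3): attacks (4,4) (0,4) (3,1) (4,2) (1,1) (0,2)
B attacks (2,1): yes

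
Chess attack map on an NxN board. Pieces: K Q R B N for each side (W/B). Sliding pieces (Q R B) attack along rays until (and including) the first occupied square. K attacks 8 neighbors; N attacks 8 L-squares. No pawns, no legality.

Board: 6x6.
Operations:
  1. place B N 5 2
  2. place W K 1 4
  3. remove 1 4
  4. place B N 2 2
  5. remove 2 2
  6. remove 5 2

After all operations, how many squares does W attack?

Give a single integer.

Op 1: place BN@(5,2)
Op 2: place WK@(1,4)
Op 3: remove (1,4)
Op 4: place BN@(2,2)
Op 5: remove (2,2)
Op 6: remove (5,2)
Per-piece attacks for W:
Union (0 distinct): (none)

Answer: 0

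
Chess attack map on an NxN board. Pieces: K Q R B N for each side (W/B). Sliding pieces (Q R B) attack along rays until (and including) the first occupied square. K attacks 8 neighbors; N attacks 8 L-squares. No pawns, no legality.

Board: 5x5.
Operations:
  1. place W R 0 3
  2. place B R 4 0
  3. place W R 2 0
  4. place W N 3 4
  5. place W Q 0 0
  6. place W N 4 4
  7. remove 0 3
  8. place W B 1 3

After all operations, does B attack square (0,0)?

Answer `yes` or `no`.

Answer: no

Derivation:
Op 1: place WR@(0,3)
Op 2: place BR@(4,0)
Op 3: place WR@(2,0)
Op 4: place WN@(3,4)
Op 5: place WQ@(0,0)
Op 6: place WN@(4,4)
Op 7: remove (0,3)
Op 8: place WB@(1,3)
Per-piece attacks for B:
  BR@(4,0): attacks (4,1) (4,2) (4,3) (4,4) (3,0) (2,0) [ray(0,1) blocked at (4,4); ray(-1,0) blocked at (2,0)]
B attacks (0,0): no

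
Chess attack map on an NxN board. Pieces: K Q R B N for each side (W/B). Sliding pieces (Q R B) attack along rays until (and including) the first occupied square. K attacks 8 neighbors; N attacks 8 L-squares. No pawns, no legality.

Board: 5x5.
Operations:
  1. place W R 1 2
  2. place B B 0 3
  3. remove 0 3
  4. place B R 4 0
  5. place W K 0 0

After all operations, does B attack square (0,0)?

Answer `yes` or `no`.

Answer: yes

Derivation:
Op 1: place WR@(1,2)
Op 2: place BB@(0,3)
Op 3: remove (0,3)
Op 4: place BR@(4,0)
Op 5: place WK@(0,0)
Per-piece attacks for B:
  BR@(4,0): attacks (4,1) (4,2) (4,3) (4,4) (3,0) (2,0) (1,0) (0,0) [ray(-1,0) blocked at (0,0)]
B attacks (0,0): yes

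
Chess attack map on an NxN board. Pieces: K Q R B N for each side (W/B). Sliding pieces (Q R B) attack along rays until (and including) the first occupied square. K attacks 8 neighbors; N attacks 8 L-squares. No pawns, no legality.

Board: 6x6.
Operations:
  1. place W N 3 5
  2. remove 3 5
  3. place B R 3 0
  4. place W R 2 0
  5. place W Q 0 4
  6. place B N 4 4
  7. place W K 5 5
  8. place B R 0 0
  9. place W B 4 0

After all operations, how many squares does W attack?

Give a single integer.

Answer: 23

Derivation:
Op 1: place WN@(3,5)
Op 2: remove (3,5)
Op 3: place BR@(3,0)
Op 4: place WR@(2,0)
Op 5: place WQ@(0,4)
Op 6: place BN@(4,4)
Op 7: place WK@(5,5)
Op 8: place BR@(0,0)
Op 9: place WB@(4,0)
Per-piece attacks for W:
  WQ@(0,4): attacks (0,5) (0,3) (0,2) (0,1) (0,0) (1,4) (2,4) (3,4) (4,4) (1,5) (1,3) (2,2) (3,1) (4,0) [ray(0,-1) blocked at (0,0); ray(1,0) blocked at (4,4); ray(1,-1) blocked at (4,0)]
  WR@(2,0): attacks (2,1) (2,2) (2,3) (2,4) (2,5) (3,0) (1,0) (0,0) [ray(1,0) blocked at (3,0); ray(-1,0) blocked at (0,0)]
  WB@(4,0): attacks (5,1) (3,1) (2,2) (1,3) (0,4) [ray(-1,1) blocked at (0,4)]
  WK@(5,5): attacks (5,4) (4,5) (4,4)
Union (23 distinct): (0,0) (0,1) (0,2) (0,3) (0,4) (0,5) (1,0) (1,3) (1,4) (1,5) (2,1) (2,2) (2,3) (2,4) (2,5) (3,0) (3,1) (3,4) (4,0) (4,4) (4,5) (5,1) (5,4)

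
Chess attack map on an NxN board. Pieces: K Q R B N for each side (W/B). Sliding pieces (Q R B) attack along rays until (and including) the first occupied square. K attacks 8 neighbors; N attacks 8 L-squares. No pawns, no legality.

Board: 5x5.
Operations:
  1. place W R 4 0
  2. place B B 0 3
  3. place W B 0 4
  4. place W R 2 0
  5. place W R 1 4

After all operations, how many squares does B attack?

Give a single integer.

Answer: 4

Derivation:
Op 1: place WR@(4,0)
Op 2: place BB@(0,3)
Op 3: place WB@(0,4)
Op 4: place WR@(2,0)
Op 5: place WR@(1,4)
Per-piece attacks for B:
  BB@(0,3): attacks (1,4) (1,2) (2,1) (3,0) [ray(1,1) blocked at (1,4)]
Union (4 distinct): (1,2) (1,4) (2,1) (3,0)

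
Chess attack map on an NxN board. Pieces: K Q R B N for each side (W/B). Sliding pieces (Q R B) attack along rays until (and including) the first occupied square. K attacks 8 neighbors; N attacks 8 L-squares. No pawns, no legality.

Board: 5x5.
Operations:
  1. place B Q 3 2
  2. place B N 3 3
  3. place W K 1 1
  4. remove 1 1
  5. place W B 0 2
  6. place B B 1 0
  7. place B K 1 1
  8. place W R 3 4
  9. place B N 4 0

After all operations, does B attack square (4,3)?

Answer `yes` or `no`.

Op 1: place BQ@(3,2)
Op 2: place BN@(3,3)
Op 3: place WK@(1,1)
Op 4: remove (1,1)
Op 5: place WB@(0,2)
Op 6: place BB@(1,0)
Op 7: place BK@(1,1)
Op 8: place WR@(3,4)
Op 9: place BN@(4,0)
Per-piece attacks for B:
  BB@(1,0): attacks (2,1) (3,2) (0,1) [ray(1,1) blocked at (3,2)]
  BK@(1,1): attacks (1,2) (1,0) (2,1) (0,1) (2,2) (2,0) (0,2) (0,0)
  BQ@(3,2): attacks (3,3) (3,1) (3,0) (4,2) (2,2) (1,2) (0,2) (4,3) (4,1) (2,3) (1,4) (2,1) (1,0) [ray(0,1) blocked at (3,3); ray(-1,0) blocked at (0,2); ray(-1,-1) blocked at (1,0)]
  BN@(3,3): attacks (1,4) (4,1) (2,1) (1,2)
  BN@(4,0): attacks (3,2) (2,1)
B attacks (4,3): yes

Answer: yes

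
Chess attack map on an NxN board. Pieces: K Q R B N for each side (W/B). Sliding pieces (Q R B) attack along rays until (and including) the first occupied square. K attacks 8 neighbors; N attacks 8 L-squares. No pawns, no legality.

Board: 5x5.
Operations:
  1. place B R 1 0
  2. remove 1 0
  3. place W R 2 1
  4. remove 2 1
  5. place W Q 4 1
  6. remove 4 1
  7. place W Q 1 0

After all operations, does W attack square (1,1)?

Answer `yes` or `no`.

Answer: yes

Derivation:
Op 1: place BR@(1,0)
Op 2: remove (1,0)
Op 3: place WR@(2,1)
Op 4: remove (2,1)
Op 5: place WQ@(4,1)
Op 6: remove (4,1)
Op 7: place WQ@(1,0)
Per-piece attacks for W:
  WQ@(1,0): attacks (1,1) (1,2) (1,3) (1,4) (2,0) (3,0) (4,0) (0,0) (2,1) (3,2) (4,3) (0,1)
W attacks (1,1): yes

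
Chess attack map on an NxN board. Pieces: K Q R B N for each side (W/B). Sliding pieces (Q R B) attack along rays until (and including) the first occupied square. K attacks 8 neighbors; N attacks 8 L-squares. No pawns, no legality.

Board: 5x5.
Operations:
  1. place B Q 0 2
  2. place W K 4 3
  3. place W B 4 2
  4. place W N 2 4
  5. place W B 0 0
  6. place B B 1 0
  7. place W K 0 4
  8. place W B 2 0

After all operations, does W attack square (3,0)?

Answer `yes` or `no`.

Op 1: place BQ@(0,2)
Op 2: place WK@(4,3)
Op 3: place WB@(4,2)
Op 4: place WN@(2,4)
Op 5: place WB@(0,0)
Op 6: place BB@(1,0)
Op 7: place WK@(0,4)
Op 8: place WB@(2,0)
Per-piece attacks for W:
  WB@(0,0): attacks (1,1) (2,2) (3,3) (4,4)
  WK@(0,4): attacks (0,3) (1,4) (1,3)
  WB@(2,0): attacks (3,1) (4,2) (1,1) (0,2) [ray(1,1) blocked at (4,2); ray(-1,1) blocked at (0,2)]
  WN@(2,4): attacks (3,2) (4,3) (1,2) (0,3)
  WB@(4,2): attacks (3,3) (2,4) (3,1) (2,0) [ray(-1,1) blocked at (2,4); ray(-1,-1) blocked at (2,0)]
  WK@(4,3): attacks (4,4) (4,2) (3,3) (3,4) (3,2)
W attacks (3,0): no

Answer: no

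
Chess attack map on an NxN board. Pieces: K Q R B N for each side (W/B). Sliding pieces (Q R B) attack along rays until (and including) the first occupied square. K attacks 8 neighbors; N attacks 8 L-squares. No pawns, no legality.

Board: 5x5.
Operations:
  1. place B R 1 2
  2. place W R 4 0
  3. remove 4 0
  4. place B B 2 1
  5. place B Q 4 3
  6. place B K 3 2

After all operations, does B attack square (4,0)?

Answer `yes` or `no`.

Op 1: place BR@(1,2)
Op 2: place WR@(4,0)
Op 3: remove (4,0)
Op 4: place BB@(2,1)
Op 5: place BQ@(4,3)
Op 6: place BK@(3,2)
Per-piece attacks for B:
  BR@(1,2): attacks (1,3) (1,4) (1,1) (1,0) (2,2) (3,2) (0,2) [ray(1,0) blocked at (3,2)]
  BB@(2,1): attacks (3,2) (3,0) (1,2) (1,0) [ray(1,1) blocked at (3,2); ray(-1,1) blocked at (1,2)]
  BK@(3,2): attacks (3,3) (3,1) (4,2) (2,2) (4,3) (4,1) (2,3) (2,1)
  BQ@(4,3): attacks (4,4) (4,2) (4,1) (4,0) (3,3) (2,3) (1,3) (0,3) (3,4) (3,2) [ray(-1,-1) blocked at (3,2)]
B attacks (4,0): yes

Answer: yes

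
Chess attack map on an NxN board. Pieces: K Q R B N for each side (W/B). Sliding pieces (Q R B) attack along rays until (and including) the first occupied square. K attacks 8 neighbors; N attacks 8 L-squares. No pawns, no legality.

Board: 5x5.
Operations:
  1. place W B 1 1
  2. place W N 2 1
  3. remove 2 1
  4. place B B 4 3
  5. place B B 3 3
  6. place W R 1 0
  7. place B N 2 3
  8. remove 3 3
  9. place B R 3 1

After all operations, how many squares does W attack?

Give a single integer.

Op 1: place WB@(1,1)
Op 2: place WN@(2,1)
Op 3: remove (2,1)
Op 4: place BB@(4,3)
Op 5: place BB@(3,3)
Op 6: place WR@(1,0)
Op 7: place BN@(2,3)
Op 8: remove (3,3)
Op 9: place BR@(3,1)
Per-piece attacks for W:
  WR@(1,0): attacks (1,1) (2,0) (3,0) (4,0) (0,0) [ray(0,1) blocked at (1,1)]
  WB@(1,1): attacks (2,2) (3,3) (4,4) (2,0) (0,2) (0,0)
Union (9 distinct): (0,0) (0,2) (1,1) (2,0) (2,2) (3,0) (3,3) (4,0) (4,4)

Answer: 9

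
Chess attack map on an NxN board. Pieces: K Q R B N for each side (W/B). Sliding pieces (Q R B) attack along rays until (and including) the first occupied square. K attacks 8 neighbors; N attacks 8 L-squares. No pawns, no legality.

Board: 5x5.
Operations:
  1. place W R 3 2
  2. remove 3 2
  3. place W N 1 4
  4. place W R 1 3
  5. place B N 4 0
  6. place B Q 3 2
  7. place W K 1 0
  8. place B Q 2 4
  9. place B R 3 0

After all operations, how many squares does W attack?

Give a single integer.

Answer: 14

Derivation:
Op 1: place WR@(3,2)
Op 2: remove (3,2)
Op 3: place WN@(1,4)
Op 4: place WR@(1,3)
Op 5: place BN@(4,0)
Op 6: place BQ@(3,2)
Op 7: place WK@(1,0)
Op 8: place BQ@(2,4)
Op 9: place BR@(3,0)
Per-piece attacks for W:
  WK@(1,0): attacks (1,1) (2,0) (0,0) (2,1) (0,1)
  WR@(1,3): attacks (1,4) (1,2) (1,1) (1,0) (2,3) (3,3) (4,3) (0,3) [ray(0,1) blocked at (1,4); ray(0,-1) blocked at (1,0)]
  WN@(1,4): attacks (2,2) (3,3) (0,2)
Union (14 distinct): (0,0) (0,1) (0,2) (0,3) (1,0) (1,1) (1,2) (1,4) (2,0) (2,1) (2,2) (2,3) (3,3) (4,3)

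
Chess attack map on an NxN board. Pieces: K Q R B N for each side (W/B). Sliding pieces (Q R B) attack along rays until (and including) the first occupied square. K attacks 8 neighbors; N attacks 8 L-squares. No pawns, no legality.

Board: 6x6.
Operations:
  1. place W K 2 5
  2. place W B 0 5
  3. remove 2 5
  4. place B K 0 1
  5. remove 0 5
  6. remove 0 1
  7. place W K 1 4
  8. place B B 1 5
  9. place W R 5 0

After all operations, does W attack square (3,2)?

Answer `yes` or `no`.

Op 1: place WK@(2,5)
Op 2: place WB@(0,5)
Op 3: remove (2,5)
Op 4: place BK@(0,1)
Op 5: remove (0,5)
Op 6: remove (0,1)
Op 7: place WK@(1,4)
Op 8: place BB@(1,5)
Op 9: place WR@(5,0)
Per-piece attacks for W:
  WK@(1,4): attacks (1,5) (1,3) (2,4) (0,4) (2,5) (2,3) (0,5) (0,3)
  WR@(5,0): attacks (5,1) (5,2) (5,3) (5,4) (5,5) (4,0) (3,0) (2,0) (1,0) (0,0)
W attacks (3,2): no

Answer: no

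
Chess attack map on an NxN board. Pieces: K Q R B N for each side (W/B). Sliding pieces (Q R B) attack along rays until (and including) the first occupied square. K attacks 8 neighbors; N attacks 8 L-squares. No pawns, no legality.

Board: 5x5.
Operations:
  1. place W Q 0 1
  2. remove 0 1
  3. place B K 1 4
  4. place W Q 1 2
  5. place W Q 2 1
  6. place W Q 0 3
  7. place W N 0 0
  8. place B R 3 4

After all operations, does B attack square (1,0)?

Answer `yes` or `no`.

Op 1: place WQ@(0,1)
Op 2: remove (0,1)
Op 3: place BK@(1,4)
Op 4: place WQ@(1,2)
Op 5: place WQ@(2,1)
Op 6: place WQ@(0,3)
Op 7: place WN@(0,0)
Op 8: place BR@(3,4)
Per-piece attacks for B:
  BK@(1,4): attacks (1,3) (2,4) (0,4) (2,3) (0,3)
  BR@(3,4): attacks (3,3) (3,2) (3,1) (3,0) (4,4) (2,4) (1,4) [ray(-1,0) blocked at (1,4)]
B attacks (1,0): no

Answer: no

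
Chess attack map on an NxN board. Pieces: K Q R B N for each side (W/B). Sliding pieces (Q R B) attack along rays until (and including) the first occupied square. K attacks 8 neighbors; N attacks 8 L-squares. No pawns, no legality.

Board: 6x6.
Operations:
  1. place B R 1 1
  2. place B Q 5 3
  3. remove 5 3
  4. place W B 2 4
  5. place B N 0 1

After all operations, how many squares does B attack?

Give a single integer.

Answer: 12

Derivation:
Op 1: place BR@(1,1)
Op 2: place BQ@(5,3)
Op 3: remove (5,3)
Op 4: place WB@(2,4)
Op 5: place BN@(0,1)
Per-piece attacks for B:
  BN@(0,1): attacks (1,3) (2,2) (2,0)
  BR@(1,1): attacks (1,2) (1,3) (1,4) (1,5) (1,0) (2,1) (3,1) (4,1) (5,1) (0,1) [ray(-1,0) blocked at (0,1)]
Union (12 distinct): (0,1) (1,0) (1,2) (1,3) (1,4) (1,5) (2,0) (2,1) (2,2) (3,1) (4,1) (5,1)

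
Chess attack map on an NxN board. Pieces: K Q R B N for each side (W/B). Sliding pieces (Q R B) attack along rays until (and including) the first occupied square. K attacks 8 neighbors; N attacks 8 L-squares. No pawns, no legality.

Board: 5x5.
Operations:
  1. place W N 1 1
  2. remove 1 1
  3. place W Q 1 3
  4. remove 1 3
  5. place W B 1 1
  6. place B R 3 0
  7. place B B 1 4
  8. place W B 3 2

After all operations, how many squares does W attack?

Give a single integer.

Op 1: place WN@(1,1)
Op 2: remove (1,1)
Op 3: place WQ@(1,3)
Op 4: remove (1,3)
Op 5: place WB@(1,1)
Op 6: place BR@(3,0)
Op 7: place BB@(1,4)
Op 8: place WB@(3,2)
Per-piece attacks for W:
  WB@(1,1): attacks (2,2) (3,3) (4,4) (2,0) (0,2) (0,0)
  WB@(3,2): attacks (4,3) (4,1) (2,3) (1,4) (2,1) (1,0) [ray(-1,1) blocked at (1,4)]
Union (12 distinct): (0,0) (0,2) (1,0) (1,4) (2,0) (2,1) (2,2) (2,3) (3,3) (4,1) (4,3) (4,4)

Answer: 12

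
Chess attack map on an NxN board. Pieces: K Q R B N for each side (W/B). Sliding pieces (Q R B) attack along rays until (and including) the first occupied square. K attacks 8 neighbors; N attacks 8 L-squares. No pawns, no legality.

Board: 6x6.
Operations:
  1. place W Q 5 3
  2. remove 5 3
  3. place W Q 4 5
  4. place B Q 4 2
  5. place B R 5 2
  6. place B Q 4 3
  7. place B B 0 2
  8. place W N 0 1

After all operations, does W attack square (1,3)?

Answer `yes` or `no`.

Answer: yes

Derivation:
Op 1: place WQ@(5,3)
Op 2: remove (5,3)
Op 3: place WQ@(4,5)
Op 4: place BQ@(4,2)
Op 5: place BR@(5,2)
Op 6: place BQ@(4,3)
Op 7: place BB@(0,2)
Op 8: place WN@(0,1)
Per-piece attacks for W:
  WN@(0,1): attacks (1,3) (2,2) (2,0)
  WQ@(4,5): attacks (4,4) (4,3) (5,5) (3,5) (2,5) (1,5) (0,5) (5,4) (3,4) (2,3) (1,2) (0,1) [ray(0,-1) blocked at (4,3); ray(-1,-1) blocked at (0,1)]
W attacks (1,3): yes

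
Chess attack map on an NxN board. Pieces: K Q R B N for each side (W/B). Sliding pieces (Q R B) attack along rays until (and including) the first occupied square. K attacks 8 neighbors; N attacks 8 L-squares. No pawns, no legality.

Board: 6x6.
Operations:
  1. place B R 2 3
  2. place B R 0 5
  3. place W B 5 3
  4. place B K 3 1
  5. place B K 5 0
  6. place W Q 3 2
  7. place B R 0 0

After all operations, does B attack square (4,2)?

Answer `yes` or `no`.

Op 1: place BR@(2,3)
Op 2: place BR@(0,5)
Op 3: place WB@(5,3)
Op 4: place BK@(3,1)
Op 5: place BK@(5,0)
Op 6: place WQ@(3,2)
Op 7: place BR@(0,0)
Per-piece attacks for B:
  BR@(0,0): attacks (0,1) (0,2) (0,3) (0,4) (0,5) (1,0) (2,0) (3,0) (4,0) (5,0) [ray(0,1) blocked at (0,5); ray(1,0) blocked at (5,0)]
  BR@(0,5): attacks (0,4) (0,3) (0,2) (0,1) (0,0) (1,5) (2,5) (3,5) (4,5) (5,5) [ray(0,-1) blocked at (0,0)]
  BR@(2,3): attacks (2,4) (2,5) (2,2) (2,1) (2,0) (3,3) (4,3) (5,3) (1,3) (0,3) [ray(1,0) blocked at (5,3)]
  BK@(3,1): attacks (3,2) (3,0) (4,1) (2,1) (4,2) (4,0) (2,2) (2,0)
  BK@(5,0): attacks (5,1) (4,0) (4,1)
B attacks (4,2): yes

Answer: yes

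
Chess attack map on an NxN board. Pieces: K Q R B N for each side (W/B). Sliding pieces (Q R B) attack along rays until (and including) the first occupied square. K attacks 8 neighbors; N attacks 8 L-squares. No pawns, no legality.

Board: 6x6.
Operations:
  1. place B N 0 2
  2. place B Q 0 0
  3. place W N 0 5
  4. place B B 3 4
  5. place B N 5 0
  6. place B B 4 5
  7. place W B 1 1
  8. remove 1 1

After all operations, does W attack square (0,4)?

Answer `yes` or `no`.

Op 1: place BN@(0,2)
Op 2: place BQ@(0,0)
Op 3: place WN@(0,5)
Op 4: place BB@(3,4)
Op 5: place BN@(5,0)
Op 6: place BB@(4,5)
Op 7: place WB@(1,1)
Op 8: remove (1,1)
Per-piece attacks for W:
  WN@(0,5): attacks (1,3) (2,4)
W attacks (0,4): no

Answer: no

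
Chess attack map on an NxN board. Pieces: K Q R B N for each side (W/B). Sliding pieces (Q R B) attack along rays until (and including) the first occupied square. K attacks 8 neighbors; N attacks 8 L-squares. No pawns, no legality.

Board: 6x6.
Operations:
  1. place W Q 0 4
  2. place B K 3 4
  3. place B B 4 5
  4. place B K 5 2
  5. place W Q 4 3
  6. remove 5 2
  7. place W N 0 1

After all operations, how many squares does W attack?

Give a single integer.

Op 1: place WQ@(0,4)
Op 2: place BK@(3,4)
Op 3: place BB@(4,5)
Op 4: place BK@(5,2)
Op 5: place WQ@(4,3)
Op 6: remove (5,2)
Op 7: place WN@(0,1)
Per-piece attacks for W:
  WN@(0,1): attacks (1,3) (2,2) (2,0)
  WQ@(0,4): attacks (0,5) (0,3) (0,2) (0,1) (1,4) (2,4) (3,4) (1,5) (1,3) (2,2) (3,1) (4,0) [ray(0,-1) blocked at (0,1); ray(1,0) blocked at (3,4)]
  WQ@(4,3): attacks (4,4) (4,5) (4,2) (4,1) (4,0) (5,3) (3,3) (2,3) (1,3) (0,3) (5,4) (5,2) (3,4) (3,2) (2,1) (1,0) [ray(0,1) blocked at (4,5); ray(-1,1) blocked at (3,4)]
Union (25 distinct): (0,1) (0,2) (0,3) (0,5) (1,0) (1,3) (1,4) (1,5) (2,0) (2,1) (2,2) (2,3) (2,4) (3,1) (3,2) (3,3) (3,4) (4,0) (4,1) (4,2) (4,4) (4,5) (5,2) (5,3) (5,4)

Answer: 25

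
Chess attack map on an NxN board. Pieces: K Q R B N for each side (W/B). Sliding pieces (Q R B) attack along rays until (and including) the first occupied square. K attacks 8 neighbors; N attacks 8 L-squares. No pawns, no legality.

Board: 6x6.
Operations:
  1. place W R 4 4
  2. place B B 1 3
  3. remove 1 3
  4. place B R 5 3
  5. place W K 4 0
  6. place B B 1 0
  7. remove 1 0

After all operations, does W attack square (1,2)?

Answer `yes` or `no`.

Op 1: place WR@(4,4)
Op 2: place BB@(1,3)
Op 3: remove (1,3)
Op 4: place BR@(5,3)
Op 5: place WK@(4,0)
Op 6: place BB@(1,0)
Op 7: remove (1,0)
Per-piece attacks for W:
  WK@(4,0): attacks (4,1) (5,0) (3,0) (5,1) (3,1)
  WR@(4,4): attacks (4,5) (4,3) (4,2) (4,1) (4,0) (5,4) (3,4) (2,4) (1,4) (0,4) [ray(0,-1) blocked at (4,0)]
W attacks (1,2): no

Answer: no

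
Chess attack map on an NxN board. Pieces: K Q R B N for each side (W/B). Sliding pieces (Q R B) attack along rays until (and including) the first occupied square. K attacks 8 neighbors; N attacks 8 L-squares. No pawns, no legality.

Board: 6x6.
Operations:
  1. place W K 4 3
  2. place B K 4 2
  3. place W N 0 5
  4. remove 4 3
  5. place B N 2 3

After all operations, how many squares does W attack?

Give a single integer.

Answer: 2

Derivation:
Op 1: place WK@(4,3)
Op 2: place BK@(4,2)
Op 3: place WN@(0,5)
Op 4: remove (4,3)
Op 5: place BN@(2,3)
Per-piece attacks for W:
  WN@(0,5): attacks (1,3) (2,4)
Union (2 distinct): (1,3) (2,4)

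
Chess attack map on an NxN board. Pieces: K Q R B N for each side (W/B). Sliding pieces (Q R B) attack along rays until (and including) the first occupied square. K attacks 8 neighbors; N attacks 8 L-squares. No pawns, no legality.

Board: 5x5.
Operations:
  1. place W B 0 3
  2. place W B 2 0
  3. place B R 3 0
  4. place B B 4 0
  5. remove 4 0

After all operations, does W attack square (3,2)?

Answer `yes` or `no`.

Answer: no

Derivation:
Op 1: place WB@(0,3)
Op 2: place WB@(2,0)
Op 3: place BR@(3,0)
Op 4: place BB@(4,0)
Op 5: remove (4,0)
Per-piece attacks for W:
  WB@(0,3): attacks (1,4) (1,2) (2,1) (3,0) [ray(1,-1) blocked at (3,0)]
  WB@(2,0): attacks (3,1) (4,2) (1,1) (0,2)
W attacks (3,2): no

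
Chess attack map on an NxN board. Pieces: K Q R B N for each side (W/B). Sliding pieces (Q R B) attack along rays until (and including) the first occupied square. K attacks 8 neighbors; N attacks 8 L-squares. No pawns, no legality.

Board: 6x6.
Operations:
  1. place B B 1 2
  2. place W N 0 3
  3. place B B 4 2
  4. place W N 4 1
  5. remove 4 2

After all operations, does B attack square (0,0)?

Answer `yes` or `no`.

Op 1: place BB@(1,2)
Op 2: place WN@(0,3)
Op 3: place BB@(4,2)
Op 4: place WN@(4,1)
Op 5: remove (4,2)
Per-piece attacks for B:
  BB@(1,2): attacks (2,3) (3,4) (4,5) (2,1) (3,0) (0,3) (0,1) [ray(-1,1) blocked at (0,3)]
B attacks (0,0): no

Answer: no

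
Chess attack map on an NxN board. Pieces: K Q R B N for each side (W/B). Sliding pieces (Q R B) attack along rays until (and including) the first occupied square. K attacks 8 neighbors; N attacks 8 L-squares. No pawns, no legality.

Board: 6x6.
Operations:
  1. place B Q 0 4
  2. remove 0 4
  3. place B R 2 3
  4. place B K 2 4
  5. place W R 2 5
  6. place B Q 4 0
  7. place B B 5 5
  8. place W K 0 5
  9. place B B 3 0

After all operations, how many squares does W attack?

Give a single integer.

Op 1: place BQ@(0,4)
Op 2: remove (0,4)
Op 3: place BR@(2,3)
Op 4: place BK@(2,4)
Op 5: place WR@(2,5)
Op 6: place BQ@(4,0)
Op 7: place BB@(5,5)
Op 8: place WK@(0,5)
Op 9: place BB@(3,0)
Per-piece attacks for W:
  WK@(0,5): attacks (0,4) (1,5) (1,4)
  WR@(2,5): attacks (2,4) (3,5) (4,5) (5,5) (1,5) (0,5) [ray(0,-1) blocked at (2,4); ray(1,0) blocked at (5,5); ray(-1,0) blocked at (0,5)]
Union (8 distinct): (0,4) (0,5) (1,4) (1,5) (2,4) (3,5) (4,5) (5,5)

Answer: 8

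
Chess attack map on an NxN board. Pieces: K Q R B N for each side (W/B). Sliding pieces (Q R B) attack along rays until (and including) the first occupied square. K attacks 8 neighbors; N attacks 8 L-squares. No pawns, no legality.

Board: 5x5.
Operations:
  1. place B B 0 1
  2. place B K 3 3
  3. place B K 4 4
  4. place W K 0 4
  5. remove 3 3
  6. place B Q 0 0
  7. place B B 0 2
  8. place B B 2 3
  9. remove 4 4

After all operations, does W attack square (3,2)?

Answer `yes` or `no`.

Op 1: place BB@(0,1)
Op 2: place BK@(3,3)
Op 3: place BK@(4,4)
Op 4: place WK@(0,4)
Op 5: remove (3,3)
Op 6: place BQ@(0,0)
Op 7: place BB@(0,2)
Op 8: place BB@(2,3)
Op 9: remove (4,4)
Per-piece attacks for W:
  WK@(0,4): attacks (0,3) (1,4) (1,3)
W attacks (3,2): no

Answer: no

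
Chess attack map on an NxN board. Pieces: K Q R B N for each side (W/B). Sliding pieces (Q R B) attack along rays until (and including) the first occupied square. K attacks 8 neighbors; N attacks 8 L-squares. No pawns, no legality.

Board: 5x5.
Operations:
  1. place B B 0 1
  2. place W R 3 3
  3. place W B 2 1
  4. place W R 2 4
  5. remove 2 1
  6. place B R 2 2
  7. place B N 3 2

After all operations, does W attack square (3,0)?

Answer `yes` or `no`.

Answer: no

Derivation:
Op 1: place BB@(0,1)
Op 2: place WR@(3,3)
Op 3: place WB@(2,1)
Op 4: place WR@(2,4)
Op 5: remove (2,1)
Op 6: place BR@(2,2)
Op 7: place BN@(3,2)
Per-piece attacks for W:
  WR@(2,4): attacks (2,3) (2,2) (3,4) (4,4) (1,4) (0,4) [ray(0,-1) blocked at (2,2)]
  WR@(3,3): attacks (3,4) (3,2) (4,3) (2,3) (1,3) (0,3) [ray(0,-1) blocked at (3,2)]
W attacks (3,0): no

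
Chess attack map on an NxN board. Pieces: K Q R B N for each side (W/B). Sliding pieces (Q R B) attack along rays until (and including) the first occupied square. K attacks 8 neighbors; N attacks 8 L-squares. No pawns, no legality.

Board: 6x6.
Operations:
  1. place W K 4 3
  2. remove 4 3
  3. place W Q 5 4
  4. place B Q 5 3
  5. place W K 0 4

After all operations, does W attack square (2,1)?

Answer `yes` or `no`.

Op 1: place WK@(4,3)
Op 2: remove (4,3)
Op 3: place WQ@(5,4)
Op 4: place BQ@(5,3)
Op 5: place WK@(0,4)
Per-piece attacks for W:
  WK@(0,4): attacks (0,5) (0,3) (1,4) (1,5) (1,3)
  WQ@(5,4): attacks (5,5) (5,3) (4,4) (3,4) (2,4) (1,4) (0,4) (4,5) (4,3) (3,2) (2,1) (1,0) [ray(0,-1) blocked at (5,3); ray(-1,0) blocked at (0,4)]
W attacks (2,1): yes

Answer: yes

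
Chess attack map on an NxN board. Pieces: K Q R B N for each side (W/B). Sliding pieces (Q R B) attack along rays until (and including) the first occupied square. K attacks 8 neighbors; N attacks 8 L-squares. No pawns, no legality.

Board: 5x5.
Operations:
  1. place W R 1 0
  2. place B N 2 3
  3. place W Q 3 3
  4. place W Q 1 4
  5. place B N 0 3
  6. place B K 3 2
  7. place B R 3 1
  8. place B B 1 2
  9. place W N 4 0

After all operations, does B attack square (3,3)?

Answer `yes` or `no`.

Op 1: place WR@(1,0)
Op 2: place BN@(2,3)
Op 3: place WQ@(3,3)
Op 4: place WQ@(1,4)
Op 5: place BN@(0,3)
Op 6: place BK@(3,2)
Op 7: place BR@(3,1)
Op 8: place BB@(1,2)
Op 9: place WN@(4,0)
Per-piece attacks for B:
  BN@(0,3): attacks (2,4) (1,1) (2,2)
  BB@(1,2): attacks (2,3) (2,1) (3,0) (0,3) (0,1) [ray(1,1) blocked at (2,3); ray(-1,1) blocked at (0,3)]
  BN@(2,3): attacks (4,4) (0,4) (3,1) (4,2) (1,1) (0,2)
  BR@(3,1): attacks (3,2) (3,0) (4,1) (2,1) (1,1) (0,1) [ray(0,1) blocked at (3,2)]
  BK@(3,2): attacks (3,3) (3,1) (4,2) (2,2) (4,3) (4,1) (2,3) (2,1)
B attacks (3,3): yes

Answer: yes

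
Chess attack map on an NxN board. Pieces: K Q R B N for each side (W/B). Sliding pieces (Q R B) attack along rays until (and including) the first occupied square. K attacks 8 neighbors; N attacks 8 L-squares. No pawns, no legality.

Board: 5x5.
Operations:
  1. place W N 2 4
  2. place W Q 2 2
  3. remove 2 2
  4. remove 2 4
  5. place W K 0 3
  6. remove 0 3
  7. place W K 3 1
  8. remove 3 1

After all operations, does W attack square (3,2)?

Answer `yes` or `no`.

Op 1: place WN@(2,4)
Op 2: place WQ@(2,2)
Op 3: remove (2,2)
Op 4: remove (2,4)
Op 5: place WK@(0,3)
Op 6: remove (0,3)
Op 7: place WK@(3,1)
Op 8: remove (3,1)
Per-piece attacks for W:
W attacks (3,2): no

Answer: no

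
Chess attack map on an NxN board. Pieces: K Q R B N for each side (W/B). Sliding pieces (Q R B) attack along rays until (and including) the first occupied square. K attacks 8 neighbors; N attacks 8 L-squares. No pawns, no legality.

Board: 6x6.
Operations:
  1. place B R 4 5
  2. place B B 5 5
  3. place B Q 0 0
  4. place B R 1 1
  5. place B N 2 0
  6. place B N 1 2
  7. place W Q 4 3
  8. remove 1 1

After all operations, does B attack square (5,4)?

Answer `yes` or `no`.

Answer: no

Derivation:
Op 1: place BR@(4,5)
Op 2: place BB@(5,5)
Op 3: place BQ@(0,0)
Op 4: place BR@(1,1)
Op 5: place BN@(2,0)
Op 6: place BN@(1,2)
Op 7: place WQ@(4,3)
Op 8: remove (1,1)
Per-piece attacks for B:
  BQ@(0,0): attacks (0,1) (0,2) (0,3) (0,4) (0,5) (1,0) (2,0) (1,1) (2,2) (3,3) (4,4) (5,5) [ray(1,0) blocked at (2,0); ray(1,1) blocked at (5,5)]
  BN@(1,2): attacks (2,4) (3,3) (0,4) (2,0) (3,1) (0,0)
  BN@(2,0): attacks (3,2) (4,1) (1,2) (0,1)
  BR@(4,5): attacks (4,4) (4,3) (5,5) (3,5) (2,5) (1,5) (0,5) [ray(0,-1) blocked at (4,3); ray(1,0) blocked at (5,5)]
  BB@(5,5): attacks (4,4) (3,3) (2,2) (1,1) (0,0) [ray(-1,-1) blocked at (0,0)]
B attacks (5,4): no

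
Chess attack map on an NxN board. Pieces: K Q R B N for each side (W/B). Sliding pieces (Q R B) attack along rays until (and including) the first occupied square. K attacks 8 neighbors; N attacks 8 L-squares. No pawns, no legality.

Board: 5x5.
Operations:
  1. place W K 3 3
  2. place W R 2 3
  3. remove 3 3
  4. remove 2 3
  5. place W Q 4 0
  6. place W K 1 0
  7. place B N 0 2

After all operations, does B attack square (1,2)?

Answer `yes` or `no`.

Op 1: place WK@(3,3)
Op 2: place WR@(2,3)
Op 3: remove (3,3)
Op 4: remove (2,3)
Op 5: place WQ@(4,0)
Op 6: place WK@(1,0)
Op 7: place BN@(0,2)
Per-piece attacks for B:
  BN@(0,2): attacks (1,4) (2,3) (1,0) (2,1)
B attacks (1,2): no

Answer: no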